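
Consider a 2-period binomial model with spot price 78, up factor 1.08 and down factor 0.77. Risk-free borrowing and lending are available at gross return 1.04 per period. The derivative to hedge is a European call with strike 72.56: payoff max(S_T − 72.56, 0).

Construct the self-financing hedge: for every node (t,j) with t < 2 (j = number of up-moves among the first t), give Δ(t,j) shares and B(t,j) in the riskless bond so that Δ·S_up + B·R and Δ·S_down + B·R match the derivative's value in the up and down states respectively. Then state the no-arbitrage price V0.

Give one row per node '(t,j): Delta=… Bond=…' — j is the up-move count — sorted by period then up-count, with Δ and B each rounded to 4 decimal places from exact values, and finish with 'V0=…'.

(0,0): Delta=0.6379 Bond=-36.8413
(1,0): Delta=0.0000 Bond=0.0000
(1,1): Delta=0.7053 Bond=-43.9913
V0=12.9184

Since d<R<u, set p* = (R−d)/(u−d) = 0.8710; price each node as the discounted p*-expectation of its children.
At expiry t=2: V(2,0)=0.0000, V(2,1)=0.0000, V(2,2)=18.4192
(1,0): S=60.0600. Δ = (V_up−V_dn)/(S_up−S_dn) = (0.0000−0.0000)/(64.8648−46.2462) = 0.0000. V = [p*·0.0000 + (1−p*)·0.0000]/1.04 = 0.0000. B = V − Δ·S = 0.0000.
(1,1): S=84.2400. Δ = (V_up−V_dn)/(S_up−S_dn) = (18.4192−0.0000)/(90.9792−64.8648) = 0.7053. V = [p*·18.4192 + (1−p*)·0.0000]/1.04 = 15.4255. B = V − Δ·S = -43.9913.
(0,0): S=78.0000. Δ = (V_up−V_dn)/(S_up−S_dn) = (15.4255−0.0000)/(84.2400−60.0600) = 0.6379. V = [p*·15.4255 + (1−p*)·0.0000]/1.04 = 12.9184. B = V − Δ·S = -36.8413.
Self-financing check: at every node Δ·S+B equals the discounted successor values.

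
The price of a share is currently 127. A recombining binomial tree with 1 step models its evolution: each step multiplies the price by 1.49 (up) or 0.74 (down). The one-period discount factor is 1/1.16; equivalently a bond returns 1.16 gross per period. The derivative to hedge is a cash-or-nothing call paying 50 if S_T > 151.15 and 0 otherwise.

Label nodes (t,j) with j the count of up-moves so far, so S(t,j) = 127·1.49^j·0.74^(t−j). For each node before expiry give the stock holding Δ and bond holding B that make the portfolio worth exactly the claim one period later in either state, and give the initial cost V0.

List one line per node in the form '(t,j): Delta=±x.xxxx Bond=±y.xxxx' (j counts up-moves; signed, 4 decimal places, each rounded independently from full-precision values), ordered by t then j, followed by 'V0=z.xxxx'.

Under the risk-neutral measure, an up-move has probability p* = (R−d)/(u−d) = 0.5600 and values discount at R = 1.16.
Terminal values V(1,·): V(1,0)=0.0000, V(1,1)=50.0000
(0,0): S=127.0000. Δ = (V_up−V_dn)/(S_up−S_dn) = (50.0000−0.0000)/(189.2300−93.9800) = 0.5249. V = [p*·50.0000 + (1−p*)·0.0000]/1.16 = 24.1379. B = V − Δ·S = -42.5287.
Self-financing check: at every node Δ·S+B equals the discounted successor values.

(0,0): Delta=0.5249 Bond=-42.5287
V0=24.1379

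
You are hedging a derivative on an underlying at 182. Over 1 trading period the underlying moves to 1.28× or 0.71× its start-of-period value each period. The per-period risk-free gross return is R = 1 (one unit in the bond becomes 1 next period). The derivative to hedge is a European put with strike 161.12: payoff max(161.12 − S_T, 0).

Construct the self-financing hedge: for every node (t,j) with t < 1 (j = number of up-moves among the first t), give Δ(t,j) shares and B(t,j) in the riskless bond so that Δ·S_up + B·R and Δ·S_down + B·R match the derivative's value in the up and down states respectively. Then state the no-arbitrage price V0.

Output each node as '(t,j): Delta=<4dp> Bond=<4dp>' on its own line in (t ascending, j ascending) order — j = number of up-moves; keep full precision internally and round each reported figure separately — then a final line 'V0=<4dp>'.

(0,0): Delta=-0.3075 Bond=71.6351
V0=15.6702

No-arbitrage ⇒ martingale measure with p* = (R−d)/(u−d) = 0.5088.
Payoff layer (t=1): V(1,0)=31.9000, V(1,1)=0.0000
  t=0,j=0: stock 182.0000 → up 232.9600 (V=0.0000), down 129.2200 (V=31.9000). Price 15.6702; hedge Δ=-0.3075, bond B=71.6351.
Each (Δ,B) replicates both successor values, so the strategy is self-financing and V0 is arbitrage-free.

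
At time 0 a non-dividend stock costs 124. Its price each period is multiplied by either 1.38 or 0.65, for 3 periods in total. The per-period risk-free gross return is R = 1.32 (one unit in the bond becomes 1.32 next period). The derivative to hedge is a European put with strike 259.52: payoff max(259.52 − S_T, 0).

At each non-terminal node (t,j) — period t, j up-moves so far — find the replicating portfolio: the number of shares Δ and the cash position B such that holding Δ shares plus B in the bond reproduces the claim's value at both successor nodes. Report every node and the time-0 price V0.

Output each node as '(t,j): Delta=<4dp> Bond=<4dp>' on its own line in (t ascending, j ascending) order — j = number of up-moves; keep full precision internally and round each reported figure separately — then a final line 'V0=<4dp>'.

(0,0): Delta=-0.6456 Bond=91.1950
(1,0): Delta=-1.0000 Bond=148.9440
(1,1): Delta=-0.6306 Bond=117.8192
(2,0): Delta=-1.0000 Bond=196.6061
(2,1): Delta=-1.0000 Bond=196.6061
(2,2): Delta=-0.6150 Bond=151.8420
V0=11.1436

Since d<R<u, set p* = (R−d)/(u−d) = 0.9178; price each node as the discounted p*-expectation of its children.
At expiry t=3: V(3,0)=225.4665, V(3,1)=187.2218, V(3,2)=106.0254, V(3,3)=0.0000
  t=2,j=0: stock 52.3900 → up 72.2982 (V=187.2218), down 34.0535 (V=225.4665). Price 144.2161; hedge Δ=-1.0000, bond B=196.6061.
  t=2,j=1: stock 111.2280 → up 153.4946 (V=106.0254), down 72.2982 (V=187.2218). Price 85.3781; hedge Δ=-1.0000, bond B=196.6061.
  t=2,j=2: stock 236.1456 → up 325.8809 (V=0.0000), down 153.4946 (V=106.0254). Price 6.6018; hedge Δ=-0.6150, bond B=151.8420.
  t=1,j=0: stock 80.6000 → up 111.2280 (V=85.3781), down 52.3900 (V=144.2161). Price 68.3440; hedge Δ=-1.0000, bond B=148.9440.
  t=1,j=1: stock 171.1200 → up 236.1456 (V=6.6018), down 111.2280 (V=85.3781). Price 9.9065; hedge Δ=-0.6306, bond B=117.8192.
  t=0,j=0: stock 124.0000 → up 171.1200 (V=9.9065), down 80.6000 (V=68.3440). Price 11.1436; hedge Δ=-0.6456, bond B=91.1950.
Root portfolio cost Δ·124+B reproduces V0=11.1436.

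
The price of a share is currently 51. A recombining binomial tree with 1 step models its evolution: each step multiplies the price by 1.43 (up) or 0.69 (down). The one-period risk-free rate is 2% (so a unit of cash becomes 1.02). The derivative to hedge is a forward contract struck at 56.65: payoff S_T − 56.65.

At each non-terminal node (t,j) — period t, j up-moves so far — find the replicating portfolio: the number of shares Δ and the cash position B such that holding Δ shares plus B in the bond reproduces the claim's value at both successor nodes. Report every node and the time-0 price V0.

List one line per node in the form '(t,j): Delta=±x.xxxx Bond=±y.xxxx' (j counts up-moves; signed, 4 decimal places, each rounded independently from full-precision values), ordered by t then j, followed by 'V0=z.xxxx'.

No-arbitrage ⇒ martingale measure with p* = (R−d)/(u−d) = 0.4459.
At expiry t=1: V(1,0)=-21.4600, V(1,1)=16.2800
  t=0,j=0: stock 51.0000 → up 72.9300 (V=16.2800), down 35.1900 (V=-21.4600). Price -4.5392; hedge Δ=1.0000, bond B=-55.5392.
Each (Δ,B) replicates both successor values, so the strategy is self-financing and V0 is arbitrage-free.

(0,0): Delta=1.0000 Bond=-55.5392
V0=-4.5392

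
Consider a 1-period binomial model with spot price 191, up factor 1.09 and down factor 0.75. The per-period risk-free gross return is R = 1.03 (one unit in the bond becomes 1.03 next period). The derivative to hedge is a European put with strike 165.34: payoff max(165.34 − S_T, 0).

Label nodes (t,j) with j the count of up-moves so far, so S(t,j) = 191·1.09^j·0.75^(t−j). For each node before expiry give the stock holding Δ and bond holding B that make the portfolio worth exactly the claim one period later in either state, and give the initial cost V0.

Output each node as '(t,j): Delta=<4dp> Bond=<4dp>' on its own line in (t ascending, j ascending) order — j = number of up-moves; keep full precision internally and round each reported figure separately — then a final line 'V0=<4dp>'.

No-arbitrage ⇒ martingale measure with p* = (R−d)/(u−d) = 0.8235.
Payoff layer (t=1): V(1,0)=22.0900, V(1,1)=0.0000
Node (0,0) S=191.0000: V=(p*·0.0000+(1−p*)·22.0900)/1.03=3.7847; Δ=(0.0000−22.0900)/(208.1900−143.2500)=-0.3402; B=V−Δ·S=68.7553
Each (Δ,B) replicates both successor values, so the strategy is self-financing and V0 is arbitrage-free.

(0,0): Delta=-0.3402 Bond=68.7553
V0=3.7847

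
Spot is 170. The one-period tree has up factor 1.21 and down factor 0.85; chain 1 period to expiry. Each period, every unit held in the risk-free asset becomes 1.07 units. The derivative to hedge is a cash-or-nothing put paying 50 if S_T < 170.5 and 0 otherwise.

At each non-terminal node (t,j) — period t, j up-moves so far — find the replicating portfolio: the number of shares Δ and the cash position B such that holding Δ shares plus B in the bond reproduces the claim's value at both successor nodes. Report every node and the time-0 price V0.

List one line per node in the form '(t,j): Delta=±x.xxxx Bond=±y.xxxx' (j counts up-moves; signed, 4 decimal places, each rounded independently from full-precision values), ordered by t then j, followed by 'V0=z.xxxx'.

(0,0): Delta=-0.8170 Bond=157.0613
V0=18.1724

Under the risk-neutral measure, an up-move has probability p* = (R−d)/(u−d) = 0.6111 and values discount at R = 1.07.
Payoff layer (t=1): V(1,0)=50.0000, V(1,1)=0.0000
  t=0,j=0: stock 170.0000 → up 205.7000 (V=0.0000), down 144.5000 (V=50.0000). Price 18.1724; hedge Δ=-0.8170, bond B=157.0613.
Self-financing check: at every node Δ·S+B equals the discounted successor values.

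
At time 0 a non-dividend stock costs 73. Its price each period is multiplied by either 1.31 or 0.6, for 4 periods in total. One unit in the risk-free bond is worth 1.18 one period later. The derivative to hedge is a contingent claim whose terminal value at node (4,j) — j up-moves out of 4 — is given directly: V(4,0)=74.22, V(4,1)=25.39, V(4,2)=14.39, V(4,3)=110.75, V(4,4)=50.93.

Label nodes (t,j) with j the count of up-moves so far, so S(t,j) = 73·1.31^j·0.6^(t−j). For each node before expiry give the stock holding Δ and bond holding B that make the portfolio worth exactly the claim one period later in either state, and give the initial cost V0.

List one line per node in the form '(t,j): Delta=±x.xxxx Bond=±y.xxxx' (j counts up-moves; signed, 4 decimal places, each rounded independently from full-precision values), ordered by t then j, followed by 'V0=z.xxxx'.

Under the risk-neutral measure, an up-move has probability p* = (R−d)/(u−d) = 0.8169 and values discount at R = 1.18.
Terminal values V(4,·): V(4,0)=74.2200, V(4,1)=25.3900, V(4,2)=14.3900, V(4,3)=110.7500, V(4,4)=50.9300
(3,0): S=15.7680. Δ = (V_up−V_dn)/(S_up−S_dn) = (25.3900−74.2200)/(20.6561−9.4608) = -4.3617. V = [p*·25.3900 + (1−p*)·74.2200]/1.18 = 29.0938. B = V − Δ·S = 97.8685.
(3,1): S=34.4268. Δ = (V_up−V_dn)/(S_up−S_dn) = (14.3900−25.3900)/(45.0991−20.6561) = -0.4500. V = [p*·14.3900 + (1−p*)·25.3900]/1.18 = 13.9018. B = V − Δ·S = 29.3947.
(3,2): S=75.1652. Δ = (V_up−V_dn)/(S_up−S_dn) = (110.7500−14.3900)/(98.4664−45.0991) = 1.8056. V = [p*·110.7500 + (1−p*)·14.3900]/1.18 = 78.9039. B = V − Δ·S = -56.8144.
(3,3): S=164.1106. Δ = (V_up−V_dn)/(S_up−S_dn) = (50.9300−110.7500)/(214.9849−98.4664) = -0.5134. V = [p*·50.9300 + (1−p*)·110.7500]/1.18 = 52.4432. B = V − Δ·S = 136.6967.
(2,0): S=26.2800. Δ = (V_up−V_dn)/(S_up−S_dn) = (13.9018−29.0938)/(34.4268−15.7680) = -0.8142. V = [p*·13.9018 + (1−p*)·29.0938]/1.18 = 14.1385. B = V − Δ·S = 35.5357.
(2,1): S=57.3780. Δ = (V_up−V_dn)/(S_up−S_dn) = (78.9039−13.9018)/(75.1652−34.4268) = 1.5956. V = [p*·78.9039 + (1−p*)·13.9018]/1.18 = 56.7815. B = V − Δ·S = -34.7709.
(2,2): S=125.2753. Δ = (V_up−V_dn)/(S_up−S_dn) = (52.4432−78.9039)/(164.1106−75.1652) = -0.2975. V = [p*·52.4432 + (1−p*)·78.9039]/1.18 = 48.5492. B = V − Δ·S = 85.8179.
(1,0): S=43.8000. Δ = (V_up−V_dn)/(S_up−S_dn) = (56.7815−14.1385)/(57.3780−26.2800) = 1.3712. V = [p*·56.7815 + (1−p*)·14.1385]/1.18 = 41.5030. B = V − Δ·S = -18.5575.
(1,1): S=95.6300. Δ = (V_up−V_dn)/(S_up−S_dn) = (48.5492−56.7815)/(125.2753−57.3780) = -0.1212. V = [p*·48.5492 + (1−p*)·56.7815]/1.18 = 42.4208. B = V − Δ·S = 54.0155.
(0,0): S=73.0000. Δ = (V_up−V_dn)/(S_up−S_dn) = (42.4208−41.5030)/(95.6300−43.8000) = 0.0177. V = [p*·42.4208 + (1−p*)·41.5030]/1.18 = 35.8074. B = V − Δ·S = 34.5148.
Each (Δ,B) replicates both successor values, so the strategy is self-financing and V0 is arbitrage-free.

(0,0): Delta=0.0177 Bond=34.5148
(1,0): Delta=1.3712 Bond=-18.5575
(1,1): Delta=-0.1212 Bond=54.0155
(2,0): Delta=-0.8142 Bond=35.5357
(2,1): Delta=1.5956 Bond=-34.7709
(2,2): Delta=-0.2975 Bond=85.8179
(3,0): Delta=-4.3617 Bond=97.8685
(3,1): Delta=-0.4500 Bond=29.3947
(3,2): Delta=1.8056 Bond=-56.8144
(3,3): Delta=-0.5134 Bond=136.6967
V0=35.8074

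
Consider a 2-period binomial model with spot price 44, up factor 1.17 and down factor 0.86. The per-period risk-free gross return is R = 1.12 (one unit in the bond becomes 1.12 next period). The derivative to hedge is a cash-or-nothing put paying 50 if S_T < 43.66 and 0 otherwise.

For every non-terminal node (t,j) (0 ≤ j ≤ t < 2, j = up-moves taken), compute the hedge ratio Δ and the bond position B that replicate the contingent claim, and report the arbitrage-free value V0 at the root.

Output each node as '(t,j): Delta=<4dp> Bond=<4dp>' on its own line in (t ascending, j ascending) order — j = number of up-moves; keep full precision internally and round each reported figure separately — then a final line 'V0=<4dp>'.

(0,0): Delta=-0.5279 Bond=24.2642
(1,0): Delta=-4.2624 Bond=168.4908
(1,1): Delta=0.0000 Bond=0.0000
V0=1.0369

Under the risk-neutral measure, an up-move has probability p* = (R−d)/(u−d) = 0.8387 and values discount at R = 1.12.
At expiry t=2: V(2,0)=50.0000, V(2,1)=0.0000, V(2,2)=0.0000
(1,0): S=37.8400. Δ = (V_up−V_dn)/(S_up−S_dn) = (0.0000−50.0000)/(44.2728−32.5424) = -4.2624. V = [p*·0.0000 + (1−p*)·50.0000]/1.12 = 7.2005. B = V − Δ·S = 168.4908.
(1,1): S=51.4800. Δ = (V_up−V_dn)/(S_up−S_dn) = (0.0000−0.0000)/(60.2316−44.2728) = 0.0000. V = [p*·0.0000 + (1−p*)·0.0000]/1.12 = 0.0000. B = V − Δ·S = 0.0000.
(0,0): S=44.0000. Δ = (V_up−V_dn)/(S_up−S_dn) = (0.0000−7.2005)/(51.4800−37.8400) = -0.5279. V = [p*·0.0000 + (1−p*)·7.2005]/1.12 = 1.0369. B = V − Δ·S = 24.2642.
Each (Δ,B) replicates both successor values, so the strategy is self-financing and V0 is arbitrage-free.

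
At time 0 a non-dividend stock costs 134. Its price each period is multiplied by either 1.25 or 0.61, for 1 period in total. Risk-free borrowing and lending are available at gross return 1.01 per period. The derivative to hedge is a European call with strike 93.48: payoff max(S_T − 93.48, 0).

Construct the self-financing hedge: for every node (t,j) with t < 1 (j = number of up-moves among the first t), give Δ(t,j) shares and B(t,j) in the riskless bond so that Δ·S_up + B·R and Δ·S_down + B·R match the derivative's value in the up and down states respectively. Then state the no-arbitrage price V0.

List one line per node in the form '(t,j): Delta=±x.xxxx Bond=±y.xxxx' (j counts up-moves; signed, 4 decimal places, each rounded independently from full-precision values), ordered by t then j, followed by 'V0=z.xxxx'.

Under the risk-neutral measure, an up-move has probability p* = (R−d)/(u−d) = 0.6250 and values discount at R = 1.01.
Terminal payoffs: V(1,0)=0.0000, V(1,1)=74.0200
(0,0): S=134.0000. Δ = (V_up−V_dn)/(S_up−S_dn) = (74.0200−0.0000)/(167.5000−81.7400) = 0.8631. V = [p*·74.0200 + (1−p*)·0.0000]/1.01 = 45.8045. B = V − Δ·S = -69.8518.
Root portfolio cost Δ·134+B reproduces V0=45.8045.

(0,0): Delta=0.8631 Bond=-69.8518
V0=45.8045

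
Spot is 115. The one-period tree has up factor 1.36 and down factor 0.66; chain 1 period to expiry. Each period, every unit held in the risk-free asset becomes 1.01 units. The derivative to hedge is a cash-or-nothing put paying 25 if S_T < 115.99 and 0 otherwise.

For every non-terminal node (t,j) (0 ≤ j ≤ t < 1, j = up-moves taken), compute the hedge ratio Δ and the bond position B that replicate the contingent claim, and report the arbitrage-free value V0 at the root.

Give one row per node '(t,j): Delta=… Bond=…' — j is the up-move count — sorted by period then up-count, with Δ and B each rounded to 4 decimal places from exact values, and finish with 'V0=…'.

Risk-neutral probability p* = (R−d)/(u−d) = (1.01−0.66)/(1.36−0.66) = 0.5000.
Payoff layer (t=1): V(1,0)=25.0000, V(1,1)=0.0000
  t=0,j=0: stock 115.0000 → up 156.4000 (V=0.0000), down 75.9000 (V=25.0000). Price 12.3762; hedge Δ=-0.3106, bond B=48.0905.
Check: Δ(0,0)·S0 + B(0,0) = 12.3762 = V0.

(0,0): Delta=-0.3106 Bond=48.0905
V0=12.3762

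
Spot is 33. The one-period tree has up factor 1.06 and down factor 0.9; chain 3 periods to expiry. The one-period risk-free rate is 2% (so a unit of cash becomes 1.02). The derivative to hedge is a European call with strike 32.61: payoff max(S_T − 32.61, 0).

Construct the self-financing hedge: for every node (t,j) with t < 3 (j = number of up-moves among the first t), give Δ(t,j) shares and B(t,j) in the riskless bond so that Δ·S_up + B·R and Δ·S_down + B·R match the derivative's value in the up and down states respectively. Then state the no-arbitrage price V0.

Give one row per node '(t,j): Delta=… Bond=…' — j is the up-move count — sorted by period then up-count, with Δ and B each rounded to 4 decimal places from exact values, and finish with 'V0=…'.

Under the risk-neutral measure, an up-move has probability p* = (R−d)/(u−d) = 0.7500 and values discount at R = 1.02.
At expiry t=3: V(3,0)=0.0000, V(3,1)=0.0000, V(3,2)=0.7609, V(3,3)=6.6935
(2,0): S=26.7300. Δ = (V_up−V_dn)/(S_up−S_dn) = (0.0000−0.0000)/(28.3338−24.0570) = 0.0000. V = [p*·0.0000 + (1−p*)·0.0000]/1.02 = 0.0000. B = V − Δ·S = 0.0000.
(2,1): S=31.4820. Δ = (V_up−V_dn)/(S_up−S_dn) = (0.7609−0.0000)/(33.3709−28.3338) = 0.1511. V = [p*·0.7609 + (1−p*)·0.0000]/1.02 = 0.5595. B = V − Δ·S = -4.1963.
(2,2): S=37.0788. Δ = (V_up−V_dn)/(S_up−S_dn) = (6.6935−0.7609)/(39.3035−33.3709) = 1.0000. V = [p*·6.6935 + (1−p*)·0.7609]/1.02 = 5.1082. B = V − Δ·S = -31.9706.
(1,0): S=29.7000. Δ = (V_up−V_dn)/(S_up−S_dn) = (0.5595−0.0000)/(31.4820−26.7300) = 0.1177. V = [p*·0.5595 + (1−p*)·0.0000]/1.02 = 0.4114. B = V − Δ·S = -3.0855.
(1,1): S=34.9800. Δ = (V_up−V_dn)/(S_up−S_dn) = (5.1082−0.5595)/(37.0788−31.4820) = 0.8127. V = [p*·5.1082 + (1−p*)·0.5595]/1.02 = 3.8932. B = V − Δ·S = -24.5363.
(0,0): S=33.0000. Δ = (V_up−V_dn)/(S_up−S_dn) = (3.8932−0.4114)/(34.9800−29.7000) = 0.6594. V = [p*·3.8932 + (1−p*)·0.4114]/1.02 = 2.9635. B = V − Δ·S = -18.7976.
Check: Δ(0,0)·S0 + B(0,0) = 2.9635 = V0.

(0,0): Delta=0.6594 Bond=-18.7976
(1,0): Delta=0.1177 Bond=-3.0855
(1,1): Delta=0.8127 Bond=-24.5363
(2,0): Delta=0.0000 Bond=0.0000
(2,1): Delta=0.1511 Bond=-4.1963
(2,2): Delta=1.0000 Bond=-31.9706
V0=2.9635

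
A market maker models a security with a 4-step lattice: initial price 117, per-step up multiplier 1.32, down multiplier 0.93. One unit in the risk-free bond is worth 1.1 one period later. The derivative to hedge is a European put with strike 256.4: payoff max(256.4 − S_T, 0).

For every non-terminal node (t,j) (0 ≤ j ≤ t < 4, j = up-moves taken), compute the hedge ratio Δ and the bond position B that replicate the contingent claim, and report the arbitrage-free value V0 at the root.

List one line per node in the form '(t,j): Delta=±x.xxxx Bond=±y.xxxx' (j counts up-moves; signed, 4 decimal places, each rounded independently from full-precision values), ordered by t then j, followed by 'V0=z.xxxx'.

(0,0): Delta=-0.8653 Bond=161.7959
(1,0): Delta=-1.0000 Bond=192.6371
(1,1): Delta=-0.7424 Bond=159.0017
(2,0): Delta=-1.0000 Bond=211.9008
(2,1): Delta=-1.0000 Bond=211.9008
(2,2): Delta=-0.5075 Bond=127.0208
(3,0): Delta=-1.0000 Bond=233.0909
(3,1): Delta=-1.0000 Bond=233.0909
(3,2): Delta=-1.0000 Bond=233.0909
(3,3): Delta=-0.0585 Bond=18.8938
V0=60.5611

No-arbitrage ⇒ martingale measure with p* = (R−d)/(u−d) = 0.4359.
At expiry t=4: V(4,0)=168.8779, V(4,1)=132.1751, V(4,2)=80.0808, V(4,3)=6.1405, V(4,4)=0.0000
(3,0): S=94.1098. Δ = (V_up−V_dn)/(S_up−S_dn) = (132.1751−168.8779)/(124.2249−87.5221) = -1.0000. V = [p*·132.1751 + (1−p*)·168.8779]/1.1 = 138.9811. B = V − Δ·S = 233.0909.
(3,1): S=133.5752. Δ = (V_up−V_dn)/(S_up−S_dn) = (80.0808−132.1751)/(176.3192−124.2249) = -1.0000. V = [p*·80.0808 + (1−p*)·132.1751]/1.1 = 99.5158. B = V − Δ·S = 233.0909.
(3,2): S=189.5905. Δ = (V_up−V_dn)/(S_up−S_dn) = (6.1405−80.0808)/(250.2595−176.3192) = -1.0000. V = [p*·6.1405 + (1−p*)·80.0808]/1.1 = 43.5004. B = V − Δ·S = 233.0909.
(3,3): S=269.0963. Δ = (V_up−V_dn)/(S_up−S_dn) = (0.0000−6.1405)/(355.2071−250.2595) = -0.0585. V = [p*·0.0000 + (1−p*)·6.1405]/1.1 = 3.1490. B = V − Δ·S = 18.8938.
(2,0): S=101.1933. Δ = (V_up−V_dn)/(S_up−S_dn) = (99.5158−138.9811)/(133.5752−94.1098) = -1.0000. V = [p*·99.5158 + (1−p*)·138.9811]/1.1 = 110.7075. B = V − Δ·S = 211.9008.
(2,1): S=143.6292. Δ = (V_up−V_dn)/(S_up−S_dn) = (43.5004−99.5158)/(189.5905−133.5752) = -1.0000. V = [p*·43.5004 + (1−p*)·99.5158]/1.1 = 68.2716. B = V − Δ·S = 211.9008.
(2,2): S=203.8608. Δ = (V_up−V_dn)/(S_up−S_dn) = (3.1490−43.5004)/(269.0963−189.5905) = -0.5075. V = [p*·3.1490 + (1−p*)·43.5004]/1.1 = 23.5557. B = V − Δ·S = 127.0208.
(1,0): S=108.8100. Δ = (V_up−V_dn)/(S_up−S_dn) = (68.2716−110.7075)/(143.6292−101.1933) = -1.0000. V = [p*·68.2716 + (1−p*)·110.7075]/1.1 = 83.8271. B = V − Δ·S = 192.6371.
(1,1): S=154.4400. Δ = (V_up−V_dn)/(S_up−S_dn) = (23.5557−68.2716)/(203.8608−143.6292) = -0.7424. V = [p*·23.5557 + (1−p*)·68.2716]/1.1 = 44.3455. B = V − Δ·S = 159.0017.
(0,0): S=117.0000. Δ = (V_up−V_dn)/(S_up−S_dn) = (44.3455−83.8271)/(154.4400−108.8100) = -0.8653. V = [p*·44.3455 + (1−p*)·83.8271]/1.1 = 60.5611. B = V − Δ·S = 161.7959.
Self-financing check: at every node Δ·S+B equals the discounted successor values.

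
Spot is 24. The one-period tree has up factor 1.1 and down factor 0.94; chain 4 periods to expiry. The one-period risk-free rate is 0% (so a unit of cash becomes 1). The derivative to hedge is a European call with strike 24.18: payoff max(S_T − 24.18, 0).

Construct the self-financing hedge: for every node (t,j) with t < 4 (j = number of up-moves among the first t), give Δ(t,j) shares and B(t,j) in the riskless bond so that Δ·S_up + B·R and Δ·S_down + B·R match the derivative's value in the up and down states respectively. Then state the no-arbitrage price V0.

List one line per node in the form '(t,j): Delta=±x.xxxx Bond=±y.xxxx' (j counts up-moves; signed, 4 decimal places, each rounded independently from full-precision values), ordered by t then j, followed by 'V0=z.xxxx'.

(0,0): Delta=0.5394 Bond=-11.4711
(1,0): Delta=0.3623 Bond=-7.4754
(1,1): Delta=0.7917 Bond=-18.1306
(2,0): Delta=0.1635 Bond=-3.2601
(2,1): Delta=0.6454 Bond=-14.5009
(2,2): Delta=1.0000 Bond=-24.1800
(3,0): Delta=0.0000 Bond=0.0000
(3,1): Delta=0.3965 Bond=-8.6935
(3,2): Delta=1.0000 Bond=-24.1800
(3,3): Delta=1.0000 Bond=-24.1800
V0=1.4753

Risk-neutral probability p* = (R−d)/(u−d) = (1−0.94)/(1.1−0.94) = 0.3750.
Terminal values V(4,·): V(4,0)=0.0000, V(4,1)=0.0000, V(4,2)=1.4797, V(4,3)=5.8474, V(4,4)=10.9584
Node (3,0) S=19.9340: V=(p*·0.0000+(1−p*)·0.0000)/1=0.0000; Δ=(0.0000−0.0000)/(21.9274−18.7380)=0.0000; B=V−Δ·S=0.0000
Node (3,1) S=23.3270: V=(p*·1.4797+(1−p*)·0.0000)/1=0.5549; Δ=(1.4797−0.0000)/(25.6597−21.9274)=0.3965; B=V−Δ·S=-8.6935
Node (3,2) S=27.2976: V=(p*·5.8474+(1−p*)·1.4797)/1=3.1176; Δ=(5.8474−1.4797)/(30.0274−25.6597)=1.0000; B=V−Δ·S=-24.1800
Node (3,3) S=31.9440: V=(p*·10.9584+(1−p*)·5.8474)/1=7.7640; Δ=(10.9584−5.8474)/(35.1384−30.0274)=1.0000; B=V−Δ·S=-24.1800
Node (2,0) S=21.2064: V=(p*·0.5549+(1−p*)·0.0000)/1=0.2081; Δ=(0.5549−0.0000)/(23.3270−19.9340)=0.1635; B=V−Δ·S=-3.2601
Node (2,1) S=24.8160: V=(p*·3.1176+(1−p*)·0.5549)/1=1.5159; Δ=(3.1176−0.5549)/(27.2976−23.3270)=0.6454; B=V−Δ·S=-14.5009
Node (2,2) S=29.0400: V=(p*·7.7640+(1−p*)·3.1176)/1=4.8600; Δ=(7.7640−3.1176)/(31.9440−27.2976)=1.0000; B=V−Δ·S=-24.1800
Node (1,0) S=22.5600: V=(p*·1.5159+(1−p*)·0.2081)/1=0.6985; Δ=(1.5159−0.2081)/(24.8160−21.2064)=0.3623; B=V−Δ·S=-7.4754
Node (1,1) S=26.4000: V=(p*·4.8600+(1−p*)·1.5159)/1=2.7699; Δ=(4.8600−1.5159)/(29.0400−24.8160)=0.7917; B=V−Δ·S=-18.1306
Node (0,0) S=24.0000: V=(p*·2.7699+(1−p*)·0.6985)/1=1.4753; Δ=(2.7699−0.6985)/(26.4000−22.5600)=0.5394; B=V−Δ·S=-11.4711
Each (Δ,B) replicates both successor values, so the strategy is self-financing and V0 is arbitrage-free.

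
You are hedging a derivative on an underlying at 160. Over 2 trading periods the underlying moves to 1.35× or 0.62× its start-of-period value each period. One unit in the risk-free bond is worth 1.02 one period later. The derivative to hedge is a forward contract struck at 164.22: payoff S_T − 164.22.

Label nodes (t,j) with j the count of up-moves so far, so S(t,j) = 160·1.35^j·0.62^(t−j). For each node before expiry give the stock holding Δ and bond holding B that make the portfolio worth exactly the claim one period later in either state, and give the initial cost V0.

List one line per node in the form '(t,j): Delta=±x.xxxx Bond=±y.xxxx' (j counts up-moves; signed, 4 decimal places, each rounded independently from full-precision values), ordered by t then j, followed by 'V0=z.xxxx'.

The replicating-portfolio and risk-neutral prices coincide; use p* = (1.02−0.62)/(1.35−0.62) = 0.5479 for the latter.
Payoff layer (t=2): V(2,0)=-102.7160, V(2,1)=-30.3000, V(2,2)=127.3800
  t=1,j=0: stock 99.2000 → up 133.9200 (V=-30.3000), down 61.5040 (V=-102.7160). Price -61.8000; hedge Δ=1.0000, bond B=-161.0000.
  t=1,j=1: stock 216.0000 → up 291.6000 (V=127.3800), down 133.9200 (V=-30.3000). Price 55.0000; hedge Δ=1.0000, bond B=-161.0000.
  t=0,j=0: stock 160.0000 → up 216.0000 (V=55.0000), down 99.2000 (V=-61.8000). Price 2.1569; hedge Δ=1.0000, bond B=-157.8431.
Self-financing check: at every node Δ·S+B equals the discounted successor values.

(0,0): Delta=1.0000 Bond=-157.8431
(1,0): Delta=1.0000 Bond=-161.0000
(1,1): Delta=1.0000 Bond=-161.0000
V0=2.1569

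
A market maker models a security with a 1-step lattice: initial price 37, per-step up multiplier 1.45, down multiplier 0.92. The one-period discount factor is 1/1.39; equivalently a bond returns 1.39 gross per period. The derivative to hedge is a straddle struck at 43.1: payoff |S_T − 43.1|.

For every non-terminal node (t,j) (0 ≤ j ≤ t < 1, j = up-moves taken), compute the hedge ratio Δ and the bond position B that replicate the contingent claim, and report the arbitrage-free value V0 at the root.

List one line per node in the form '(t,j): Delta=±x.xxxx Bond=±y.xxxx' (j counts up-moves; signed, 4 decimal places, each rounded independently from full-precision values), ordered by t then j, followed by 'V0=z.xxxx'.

(0,0): Delta=0.0760 Bond=4.6573
V0=7.4686

Risk-neutral probability p* = (R−d)/(u−d) = (1.39−0.92)/(1.45−0.92) = 0.8868.
Terminal payoffs: V(1,0)=9.0600, V(1,1)=10.5500
  t=0,j=0: stock 37.0000 → up 53.6500 (V=10.5500), down 34.0400 (V=9.0600). Price 7.4686; hedge Δ=0.0760, bond B=4.6573.
Self-financing check: at every node Δ·S+B equals the discounted successor values.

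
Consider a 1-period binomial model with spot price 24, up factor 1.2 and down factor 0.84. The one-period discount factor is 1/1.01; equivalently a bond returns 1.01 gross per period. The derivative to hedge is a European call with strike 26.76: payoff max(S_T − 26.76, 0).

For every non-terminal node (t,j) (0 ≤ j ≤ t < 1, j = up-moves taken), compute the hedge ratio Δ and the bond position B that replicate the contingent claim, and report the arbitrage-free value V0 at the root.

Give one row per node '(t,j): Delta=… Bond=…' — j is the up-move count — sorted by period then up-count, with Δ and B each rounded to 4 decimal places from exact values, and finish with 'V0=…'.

No-arbitrage ⇒ martingale measure with p* = (R−d)/(u−d) = 0.4722.
Terminal values V(1,·): V(1,0)=0.0000, V(1,1)=2.0400
  t=0,j=0: stock 24.0000 → up 28.8000 (V=2.0400), down 20.1600 (V=0.0000). Price 0.9538; hedge Δ=0.2361, bond B=-4.7129.
The time-0 hedge costs 0.9538, which is the no-arbitrage price.

(0,0): Delta=0.2361 Bond=-4.7129
V0=0.9538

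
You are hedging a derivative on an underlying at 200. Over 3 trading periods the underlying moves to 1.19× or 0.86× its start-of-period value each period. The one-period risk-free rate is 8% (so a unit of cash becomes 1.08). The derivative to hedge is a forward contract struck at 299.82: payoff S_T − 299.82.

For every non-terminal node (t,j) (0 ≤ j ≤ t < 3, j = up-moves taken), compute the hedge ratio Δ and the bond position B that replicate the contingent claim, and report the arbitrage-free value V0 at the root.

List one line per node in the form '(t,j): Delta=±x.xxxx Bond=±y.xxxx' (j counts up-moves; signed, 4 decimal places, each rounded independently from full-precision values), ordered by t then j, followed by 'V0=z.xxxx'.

(0,0): Delta=1.0000 Bond=-238.0068
(1,0): Delta=1.0000 Bond=-257.0473
(1,1): Delta=1.0000 Bond=-257.0473
(2,0): Delta=1.0000 Bond=-277.6111
(2,1): Delta=1.0000 Bond=-277.6111
(2,2): Delta=1.0000 Bond=-277.6111
V0=-38.0068

Risk-neutral probability p* = (R−d)/(u−d) = (1.08−0.86)/(1.19−0.86) = 0.6667.
At expiry t=3: V(3,0)=-172.6088, V(3,1)=-123.7952, V(3,2)=-56.2508, V(3,3)=37.2118
  t=2,j=0: stock 147.9200 → up 176.0248 (V=-123.7952), down 127.2112 (V=-172.6088). Price -129.6911; hedge Δ=1.0000, bond B=-277.6111.
  t=2,j=1: stock 204.6800 → up 243.5692 (V=-56.2508), down 176.0248 (V=-123.7952). Price -72.9311; hedge Δ=1.0000, bond B=-277.6111.
  t=2,j=2: stock 283.2200 → up 337.0318 (V=37.2118), down 243.5692 (V=-56.2508). Price 5.6089; hedge Δ=1.0000, bond B=-277.6111.
  t=1,j=0: stock 172.0000 → up 204.6800 (V=-72.9311), down 147.9200 (V=-129.6911). Price -85.0473; hedge Δ=1.0000, bond B=-257.0473.
  t=1,j=1: stock 238.0000 → up 283.2200 (V=5.6089), down 204.6800 (V=-72.9311). Price -19.0473; hedge Δ=1.0000, bond B=-257.0473.
  t=0,j=0: stock 200.0000 → up 238.0000 (V=-19.0473), down 172.0000 (V=-85.0473). Price -38.0068; hedge Δ=1.0000, bond B=-238.0068.
Check: Δ(0,0)·S0 + B(0,0) = -38.0068 = V0.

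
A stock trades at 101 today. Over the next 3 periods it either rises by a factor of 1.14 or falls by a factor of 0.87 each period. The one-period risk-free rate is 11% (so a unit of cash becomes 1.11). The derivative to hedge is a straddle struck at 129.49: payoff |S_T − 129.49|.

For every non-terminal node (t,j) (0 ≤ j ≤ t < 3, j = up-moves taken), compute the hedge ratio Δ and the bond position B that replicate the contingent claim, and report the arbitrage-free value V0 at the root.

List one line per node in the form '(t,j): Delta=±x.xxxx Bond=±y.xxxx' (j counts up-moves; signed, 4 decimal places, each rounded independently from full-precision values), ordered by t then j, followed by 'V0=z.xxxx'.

Risk-neutral probability p* = (R−d)/(u−d) = (1.11−0.87)/(1.14−0.87) = 0.8889.
Terminal values V(3,·): V(3,0)=62.9812, V(3,1)=42.3405, V(3,2)=15.2941, V(3,3)=20.1459
(2,0): S=76.4469. Δ = (V_up−V_dn)/(S_up−S_dn) = (42.3405−62.9812)/(87.1495−66.5088) = -1.0000. V = [p*·42.3405 + (1−p*)·62.9812]/1.11 = 40.2108. B = V − Δ·S = 116.6577.
(2,1): S=100.1718. Δ = (V_up−V_dn)/(S_up−S_dn) = (15.2941−42.3405)/(114.1959−87.1495) = -1.0000. V = [p*·15.2941 + (1−p*)·42.3405]/1.11 = 16.4859. B = V − Δ·S = 116.6577.
(2,2): S=131.2596. Δ = (V_up−V_dn)/(S_up−S_dn) = (20.1459−15.2941)/(149.6359−114.1959) = 0.1369. V = [p*·20.1459 + (1−p*)·15.2941]/1.11 = 17.6638. B = V − Δ·S = -0.3058.
(1,0): S=87.8700. Δ = (V_up−V_dn)/(S_up−S_dn) = (16.4859−40.2108)/(100.1718−76.4469) = -1.0000. V = [p*·16.4859 + (1−p*)·40.2108]/1.11 = 17.2270. B = V − Δ·S = 105.0970.
(1,1): S=115.1400. Δ = (V_up−V_dn)/(S_up−S_dn) = (17.6638−16.4859)/(131.2596−100.1718) = 0.0379. V = [p*·17.6638 + (1−p*)·16.4859]/1.11 = 15.7954. B = V − Δ·S = 11.4326.
(0,0): S=101.0000. Δ = (V_up−V_dn)/(S_up−S_dn) = (15.7954−17.2270)/(115.1400−87.8700) = -0.0525. V = [p*·15.7954 + (1−p*)·17.2270]/1.11 = 14.3734. B = V − Δ·S = 19.6754.
The time-0 hedge costs 14.3734, which is the no-arbitrage price.

(0,0): Delta=-0.0525 Bond=19.6754
(1,0): Delta=-1.0000 Bond=105.0970
(1,1): Delta=0.0379 Bond=11.4326
(2,0): Delta=-1.0000 Bond=116.6577
(2,1): Delta=-1.0000 Bond=116.6577
(2,2): Delta=0.1369 Bond=-0.3058
V0=14.3734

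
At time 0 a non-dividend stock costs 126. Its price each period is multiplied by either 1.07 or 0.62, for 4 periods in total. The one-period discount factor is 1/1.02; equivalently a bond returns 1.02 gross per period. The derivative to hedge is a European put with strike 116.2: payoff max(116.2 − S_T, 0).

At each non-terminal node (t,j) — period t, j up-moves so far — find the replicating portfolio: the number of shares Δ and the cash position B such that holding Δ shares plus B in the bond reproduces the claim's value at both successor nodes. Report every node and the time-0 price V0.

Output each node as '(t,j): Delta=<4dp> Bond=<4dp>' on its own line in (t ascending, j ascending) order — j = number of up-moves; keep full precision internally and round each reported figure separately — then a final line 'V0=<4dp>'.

Risk-neutral probability p* = (R−d)/(u−d) = (1.02−0.62)/(1.07−0.62) = 0.8889.
Payoff layer (t=4): V(4,0)=97.5818, V(4,1)=84.0686, V(4,2)=60.7475, V(4,3)=20.4996, V(4,4)=0.0000
Node (3,0) S=30.0293: V=(p*·84.0686+(1−p*)·97.5818)/1.02=83.8922; Δ=(84.0686−97.5818)/(32.1314−18.6182)=-1.0000; B=V−Δ·S=113.9216
Node (3,1) S=51.8248: V=(p*·60.7475+(1−p*)·84.0686)/1.02=62.0968; Δ=(60.7475−84.0686)/(55.4525−32.1314)=-1.0000; B=V−Δ·S=113.9216
Node (3,2) S=89.4396: V=(p*·20.4996+(1−p*)·60.7475)/1.02=24.4820; Δ=(20.4996−60.7475)/(95.7004−55.4525)=-1.0000; B=V−Δ·S=113.9216
Node (3,3) S=154.3554: V=(p*·0.0000+(1−p*)·20.4996)/1.02=2.2331; Δ=(0.0000−20.4996)/(165.1603−95.7004)=-0.2951; B=V−Δ·S=47.7878
Node (2,0) S=48.4344: V=(p*·62.0968+(1−p*)·83.8922)/1.02=63.2534; Δ=(62.0968−83.8922)/(51.8248−30.0293)=-1.0000; B=V−Δ·S=111.6878
Node (2,1) S=83.5884: V=(p*·24.4820+(1−p*)·62.0968)/1.02=28.0994; Δ=(24.4820−62.0968)/(89.4396−51.8248)=-1.0000; B=V−Δ·S=111.6878
Node (2,2) S=144.2574: V=(p*·2.2331+(1−p*)·24.4820)/1.02=4.6129; Δ=(2.2331−24.4820)/(154.3554−89.4396)=-0.3427; B=V−Δ·S=54.0549
Node (1,0) S=78.1200: V=(p*·28.0994+(1−p*)·63.2534)/1.02=31.3779; Δ=(28.0994−63.2534)/(83.5884−48.4344)=-1.0000; B=V−Δ·S=109.4979
Node (1,1) S=134.8200: V=(p*·4.6129+(1−p*)·28.0994)/1.02=7.0809; Δ=(4.6129−28.0994)/(144.2574−83.5884)=-0.3871; B=V−Δ·S=59.2731
Node (0,0) S=126.0000: V=(p*·7.0809+(1−p*)·31.3779)/1.02=9.5888; Δ=(7.0809−31.3779)/(134.8200−78.1200)=-0.4285; B=V−Δ·S=63.5820
Each (Δ,B) replicates both successor values, so the strategy is self-financing and V0 is arbitrage-free.

(0,0): Delta=-0.4285 Bond=63.5820
(1,0): Delta=-1.0000 Bond=109.4979
(1,1): Delta=-0.3871 Bond=59.2731
(2,0): Delta=-1.0000 Bond=111.6878
(2,1): Delta=-1.0000 Bond=111.6878
(2,2): Delta=-0.3427 Bond=54.0549
(3,0): Delta=-1.0000 Bond=113.9216
(3,1): Delta=-1.0000 Bond=113.9216
(3,2): Delta=-1.0000 Bond=113.9216
(3,3): Delta=-0.2951 Bond=47.7878
V0=9.5888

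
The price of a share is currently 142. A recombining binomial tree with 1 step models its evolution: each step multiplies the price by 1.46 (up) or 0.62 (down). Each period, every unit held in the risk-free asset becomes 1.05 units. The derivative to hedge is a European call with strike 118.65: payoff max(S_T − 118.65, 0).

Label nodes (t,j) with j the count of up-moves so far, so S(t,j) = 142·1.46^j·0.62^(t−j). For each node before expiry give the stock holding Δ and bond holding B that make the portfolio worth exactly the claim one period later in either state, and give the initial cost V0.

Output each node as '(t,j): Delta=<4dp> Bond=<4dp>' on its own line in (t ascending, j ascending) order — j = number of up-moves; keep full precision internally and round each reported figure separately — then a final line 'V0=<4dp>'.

Risk-neutral probability p* = (R−d)/(u−d) = (1.05−0.62)/(1.46−0.62) = 0.5119.
At expiry t=1: V(1,0)=0.0000, V(1,1)=88.6700
  t=0,j=0: stock 142.0000 → up 207.3200 (V=88.6700), down 88.0400 (V=0.0000). Price 43.2291; hedge Δ=0.7434, bond B=-62.3304.
Each (Δ,B) replicates both successor values, so the strategy is self-financing and V0 is arbitrage-free.

(0,0): Delta=0.7434 Bond=-62.3304
V0=43.2291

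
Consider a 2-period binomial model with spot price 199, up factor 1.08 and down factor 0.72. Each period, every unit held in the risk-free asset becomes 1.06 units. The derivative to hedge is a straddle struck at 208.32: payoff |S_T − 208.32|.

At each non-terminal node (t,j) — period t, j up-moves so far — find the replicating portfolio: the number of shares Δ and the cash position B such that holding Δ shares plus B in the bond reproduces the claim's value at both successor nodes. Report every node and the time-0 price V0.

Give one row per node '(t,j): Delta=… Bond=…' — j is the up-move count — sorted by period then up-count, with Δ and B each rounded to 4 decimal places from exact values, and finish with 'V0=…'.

(0,0): Delta=-0.4082 Bond=105.4050
(1,0): Delta=-1.0000 Bond=196.5283
(1,1): Delta=-0.3849 Bond=106.7411
V0=24.1814

Risk-neutral probability p* = (R−d)/(u−d) = (1.06−0.72)/(1.08−0.72) = 0.9444.
At expiry t=2: V(2,0)=105.1584, V(2,1)=53.5776, V(2,2)=23.7936
(1,0): S=143.2800. Δ = (V_up−V_dn)/(S_up−S_dn) = (53.5776−105.1584)/(154.7424−103.1616) = -1.0000. V = [p*·53.5776 + (1−p*)·105.1584]/1.06 = 53.2483. B = V − Δ·S = 196.5283.
(1,1): S=214.9200. Δ = (V_up−V_dn)/(S_up−S_dn) = (23.7936−53.5776)/(232.1136−154.7424) = -0.3849. V = [p*·23.7936 + (1−p*)·53.5776]/1.06 = 24.0078. B = V − Δ·S = 106.7411.
(0,0): S=199.0000. Δ = (V_up−V_dn)/(S_up−S_dn) = (24.0078−53.2483)/(214.9200−143.2800) = -0.4082. V = [p*·24.0078 + (1−p*)·53.2483]/1.06 = 24.1814. B = V − Δ·S = 105.4050.
Check: Δ(0,0)·S0 + B(0,0) = 24.1814 = V0.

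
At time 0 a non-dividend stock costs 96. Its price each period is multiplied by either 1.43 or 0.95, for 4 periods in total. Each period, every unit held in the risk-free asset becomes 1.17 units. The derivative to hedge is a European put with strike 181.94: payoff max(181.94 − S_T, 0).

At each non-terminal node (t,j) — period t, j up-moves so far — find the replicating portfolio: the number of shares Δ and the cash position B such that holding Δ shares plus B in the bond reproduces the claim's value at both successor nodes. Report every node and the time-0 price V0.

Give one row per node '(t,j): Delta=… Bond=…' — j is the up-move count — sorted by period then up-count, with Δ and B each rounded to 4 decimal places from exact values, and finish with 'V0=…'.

(0,0): Delta=-0.4322 Bond=57.1890
(1,0): Delta=-0.7029 Bond=91.5983
(1,1): Delta=-0.2197 Bond=37.7354
(2,0): Delta=-1.0000 Bond=132.9096
(2,1): Delta=-0.4697 Bond=76.7506
(2,2): Delta=-0.0234 Bond=5.6229
(3,0): Delta=-1.0000 Bond=155.5043
(3,1): Delta=-1.0000 Bond=155.5043
(3,2): Delta=-0.0533 Bond=12.1455
(3,3): Delta=0.0000 Bond=0.0000
V0=15.6958

Under the risk-neutral measure, an up-move has probability p* = (R−d)/(u−d) = 0.4583 and values discount at R = 1.17.
Terminal values V(4,·): V(4,0)=103.7474, V(4,1)=64.2396, V(4,2)=4.7699, V(4,3)=0.0000, V(4,4)=0.0000
Node (3,0) S=82.3080: V=(p*·64.2396+(1−p*)·103.7474)/1.17=73.1963; Δ=(64.2396−103.7474)/(117.7004−78.1926)=-1.0000; B=V−Δ·S=155.5043
Node (3,1) S=123.8952: V=(p*·4.7699+(1−p*)·64.2396)/1.17=31.6091; Δ=(4.7699−64.2396)/(177.1701−117.7004)=-1.0000; B=V−Δ·S=155.5043
Node (3,2) S=186.4949: V=(p*·0.0000+(1−p*)·4.7699)/1.17=2.2083; Δ=(0.0000−4.7699)/(266.6877−177.1701)=-0.0533; B=V−Δ·S=12.1455
Node (3,3) S=280.7239: V=(p*·0.0000+(1−p*)·0.0000)/1.17=0.0000; Δ=(0.0000−0.0000)/(401.4351−266.6877)=0.0000; B=V−Δ·S=0.0000
Node (2,0) S=86.6400: V=(p*·31.6091+(1−p*)·73.1963)/1.17=46.2696; Δ=(31.6091−73.1963)/(123.8952−82.3080)=-1.0000; B=V−Δ·S=132.9096
Node (2,1) S=130.4160: V=(p*·2.2083+(1−p*)·31.6091)/1.17=15.4989; Δ=(2.2083−31.6091)/(186.4949−123.8952)=-0.4697; B=V−Δ·S=76.7506
Node (2,2) S=196.3104: V=(p*·0.0000+(1−p*)·2.2083)/1.17=1.0223; Δ=(0.0000−2.2083)/(280.7239−186.4949)=-0.0234; B=V−Δ·S=5.6229
Node (1,0) S=91.2000: V=(p*·15.4989+(1−p*)·46.2696)/1.17=27.4926; Δ=(15.4989−46.2696)/(130.4160−86.6400)=-0.7029; B=V−Δ·S=91.5983
Node (1,1) S=137.2800: V=(p*·1.0223+(1−p*)·15.4989)/1.17=7.5759; Δ=(1.0223−15.4989)/(196.3104−130.4160)=-0.2197; B=V−Δ·S=37.7354
Node (0,0) S=96.0000: V=(p*·7.5759+(1−p*)·27.4926)/1.17=15.6958; Δ=(7.5759−27.4926)/(137.2800−91.2000)=-0.4322; B=V−Δ·S=57.1890
Each (Δ,B) replicates both successor values, so the strategy is self-financing and V0 is arbitrage-free.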